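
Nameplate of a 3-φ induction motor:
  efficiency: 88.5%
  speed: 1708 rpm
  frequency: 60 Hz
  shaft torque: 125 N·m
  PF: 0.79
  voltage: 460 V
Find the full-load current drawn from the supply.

ω = 2π×1708/60 = 178.9 rad/s; P_out = τω = 125 × 178.9 = 22363 W
P_in = P_out / η = 22363 / 0.885 = 25269 W
I_L = P_in / (√3·V_L·cosφ) = 25269 / (1.732 × 460 × 0.79) = 40.1 A

40.1 A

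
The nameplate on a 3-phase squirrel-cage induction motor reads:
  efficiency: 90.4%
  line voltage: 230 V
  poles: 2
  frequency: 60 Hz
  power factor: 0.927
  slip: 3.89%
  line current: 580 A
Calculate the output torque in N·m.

534 N·m

P_in = √3·V·I·cosφ = 1.732 × 230 × 580 × 0.927 = 214182 W
P_out = η·P_in = 0.904 × 214182 = 193621 W
n_s = 120×60/2 = 3600 rpm; n = 3600×(1−0.0389) = 3460 rpm
ω = 2π×3460/60 = 362.3 rad/s
τ = P_out/ω = 193621/362.3 = 534 N·m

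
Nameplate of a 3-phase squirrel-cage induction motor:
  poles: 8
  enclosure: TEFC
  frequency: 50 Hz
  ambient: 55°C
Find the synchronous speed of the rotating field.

n_s = 120f/p = 120×50/8 = 750 rpm

750 rpm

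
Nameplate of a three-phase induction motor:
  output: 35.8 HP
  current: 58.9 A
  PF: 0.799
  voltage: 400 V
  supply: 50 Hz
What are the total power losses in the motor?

5.9 kW

P_in = √3·V·I·cosφ = 1.732×400×58.9×0.799 = 32604 W
P_out = 35.8×746 = 26707 W
Losses = P_in − P_out = 32604 − 26707 = 5897 W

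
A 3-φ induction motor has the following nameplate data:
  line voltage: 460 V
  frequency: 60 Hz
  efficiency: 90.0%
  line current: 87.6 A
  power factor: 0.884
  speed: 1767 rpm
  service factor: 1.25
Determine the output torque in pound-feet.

221 lb·ft

P_in = √3·V·I·cosφ = 1.732 × 460 × 87.6 × 0.884 = 61697 W
P_out = η·P_in = 0.9 × 61697 = 55527 W
n = 1767 rpm
ω = 2π×1767/60 = 185 rad/s
τ = P_out/ω = 55527/185 = 300.1 N·m
In lb·ft: 300.1/1.356 = 221 lb·ft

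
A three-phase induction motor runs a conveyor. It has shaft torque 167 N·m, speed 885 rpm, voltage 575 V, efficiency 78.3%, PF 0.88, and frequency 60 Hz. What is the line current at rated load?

22.6 A

ω = 2π×885/60 = 92.68 rad/s; P_out = τω = 167 × 92.68 = 15478 W
P_in = P_out / η = 15478 / 0.783 = 19768 W
I_L = P_in / (√3·V_L·cosφ) = 19768 / (1.732 × 575 × 0.88) = 22.6 A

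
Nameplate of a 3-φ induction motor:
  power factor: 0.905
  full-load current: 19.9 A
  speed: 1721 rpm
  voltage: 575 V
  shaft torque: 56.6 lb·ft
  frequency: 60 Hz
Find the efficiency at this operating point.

τ = 56.6 lb·ft × 1.356 = 76.75 N·m
ω = 2π × 1721/60 = 180.2 rad/s; P_out = τω = 76.75 × 180.2 = 13830 W
P_in = √3·V_L·I_L·cosφ = 1.732 × 575 × 19.9 × 0.905 = 17936 W
η = P_out / P_in = 13830 / 17936 = 0.771 = 77.1%

77.1 %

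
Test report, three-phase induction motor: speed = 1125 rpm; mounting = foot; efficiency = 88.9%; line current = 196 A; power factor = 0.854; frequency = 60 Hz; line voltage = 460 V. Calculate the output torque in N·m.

1010 N·m

P_in = √3·V·I·cosφ = 1.732 × 460 × 196 × 0.854 = 133358 W
P_out = η·P_in = 0.889 × 133358 = 118555 W
n = 1125 rpm
ω = 2π×1125/60 = 117.8 rad/s
τ = P_out/ω = 118555/117.8 = 1010 N·m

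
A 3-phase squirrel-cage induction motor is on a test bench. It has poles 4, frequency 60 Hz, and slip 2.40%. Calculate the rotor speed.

1757 rpm

n_s = 120f/p = 120×60/4 = 1800 rpm
n = n_s(1 − s) = 1800 × (1 − 0.024) = 1757 rpm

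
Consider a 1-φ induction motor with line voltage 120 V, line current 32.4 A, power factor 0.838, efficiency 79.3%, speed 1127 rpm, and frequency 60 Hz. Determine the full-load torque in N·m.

21.9 N·m

P_in = V·I·cosφ = 120 × 32.4 × 0.838 = 3258 W
P_out = η·P_in = 0.793 × 3258 = 2584 W
n = 1127 rpm
ω = 2π×1127/60 = 118 rad/s
τ = P_out/ω = 2584/118 = 21.9 N·m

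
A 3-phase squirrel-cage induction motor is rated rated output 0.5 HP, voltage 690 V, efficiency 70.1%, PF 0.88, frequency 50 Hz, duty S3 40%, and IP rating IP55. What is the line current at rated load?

0.506 A

P_out = 0.5 × 746 = 373 W
P_in = P_out / η = 373 / 0.701 = 532 W
I_L = P_in / (√3·V_L·cosφ) = 532 / (1.732 × 690 × 0.88) = 0.506 A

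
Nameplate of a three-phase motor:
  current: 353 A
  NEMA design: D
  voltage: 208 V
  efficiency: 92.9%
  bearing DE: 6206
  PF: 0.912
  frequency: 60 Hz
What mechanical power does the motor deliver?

108 kW

P_in = √3·V·I·cosφ = 1.732 × 208 × 353 × 0.912 = 115979 W
P_out = η·P_in = 0.929 × 115979 = 107744 W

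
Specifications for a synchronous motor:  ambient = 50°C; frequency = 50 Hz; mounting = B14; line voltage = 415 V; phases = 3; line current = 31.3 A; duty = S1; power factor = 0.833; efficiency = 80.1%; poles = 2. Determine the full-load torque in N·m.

P_in = √3·V·I·cosφ = 1.732 × 415 × 31.3 × 0.833 = 18741 W
P_out = η·P_in = 0.801 × 18741 = 15012 W
n = n_s = 120×50/2 = 3000 rpm (synchronous)
ω = 2π×3000/60 = 314.2 rad/s
τ = P_out/ω = 15012/314.2 = 47.8 N·m

47.8 N·m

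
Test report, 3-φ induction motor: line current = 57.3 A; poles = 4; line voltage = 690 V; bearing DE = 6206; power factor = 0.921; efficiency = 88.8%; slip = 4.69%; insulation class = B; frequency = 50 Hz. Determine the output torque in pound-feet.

P_in = √3·V·I·cosφ = 1.732 × 690 × 57.3 × 0.921 = 63068 W
P_out = η·P_in = 0.888 × 63068 = 56004 W
n_s = 120×50/4 = 1500 rpm; n = 1500×(1−0.0469) = 1430 rpm
ω = 2π×1430/60 = 149.7 rad/s
τ = P_out/ω = 56004/149.7 = 374.1 N·m
In lb·ft: 374.1/1.356 = 276 lb·ft

276 lb·ft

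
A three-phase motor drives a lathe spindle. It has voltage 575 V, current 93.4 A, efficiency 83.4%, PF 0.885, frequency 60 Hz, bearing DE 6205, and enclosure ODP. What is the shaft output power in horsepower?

92 HP

P_in = √3·V·I·cosφ = 1.732 × 575 × 93.4 × 0.885 = 82320 W
P_out = η·P_in = 0.834 × 82320 = 68655 W
= 68655/746 = 92 HP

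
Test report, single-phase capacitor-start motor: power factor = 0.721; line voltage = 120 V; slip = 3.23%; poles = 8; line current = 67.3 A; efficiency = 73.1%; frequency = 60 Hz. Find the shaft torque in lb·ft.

P_in = V·I·cosφ = 120 × 67.3 × 0.721 = 5823 W
P_out = η·P_in = 0.731 × 5823 = 4257 W
n_s = 120×60/8 = 900 rpm; n = 900×(1−0.0323) = 871 rpm
ω = 2π×871/60 = 91.21 rad/s
τ = P_out/ω = 4257/91.21 = 46.67 N·m
In lb·ft: 46.67/1.356 = 34.4 lb·ft

34.4 lb·ft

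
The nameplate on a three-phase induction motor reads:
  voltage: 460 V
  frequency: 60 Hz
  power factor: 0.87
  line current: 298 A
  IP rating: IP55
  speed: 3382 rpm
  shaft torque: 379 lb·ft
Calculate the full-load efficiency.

τ = 379 lb·ft × 1.356 = 513.9 N·m
ω = 2π × 3382/60 = 354.2 rad/s; P_out = τω = 513.9 × 354.2 = 182023 W
P_in = √3·V_L·I_L·cosφ = 1.732 × 460 × 298 × 0.87 = 206558 W
η = P_out / P_in = 182023 / 206558 = 0.881 = 88.1%

88.1 %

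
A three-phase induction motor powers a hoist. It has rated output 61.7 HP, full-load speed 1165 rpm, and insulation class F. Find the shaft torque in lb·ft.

P_out = 61.7 × 746 = 46028 W
ω = 2π × 1165/60 = 122 rad/s
τ = P_out/ω = 46028/122 = 377.3 N·m
In lb·ft: 377.3/1.356 = 278 lb·ft

278 lb·ft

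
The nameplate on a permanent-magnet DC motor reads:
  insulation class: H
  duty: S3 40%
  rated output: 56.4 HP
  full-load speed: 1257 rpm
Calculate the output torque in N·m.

320 N·m

P_out = 56.4 × 746 = 42074 W
ω = 2π × 1257/60 = 131.6 rad/s
τ = P_out/ω = 42074/131.6 = 320 N·m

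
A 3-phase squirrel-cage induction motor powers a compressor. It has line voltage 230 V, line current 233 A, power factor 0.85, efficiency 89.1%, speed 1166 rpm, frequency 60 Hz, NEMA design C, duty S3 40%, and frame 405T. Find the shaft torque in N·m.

576 N·m

P_in = √3·V·I·cosφ = 1.732 × 230 × 233 × 0.85 = 78895 W
P_out = η·P_in = 0.891 × 78895 = 70295 W
n = 1166 rpm
ω = 2π×1166/60 = 122.1 rad/s
τ = P_out/ω = 70295/122.1 = 576 N·m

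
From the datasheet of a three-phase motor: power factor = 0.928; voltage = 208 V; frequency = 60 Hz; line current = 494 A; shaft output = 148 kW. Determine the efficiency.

P_out = 148 kW = 148000 W
P_in = √3·V_L·I_L·cosφ = 1.732 × 208 × 494 × 0.928 = 165153 W
η = P_out / P_in = 148000 / 165153 = 0.896 = 89.6%

89.6 %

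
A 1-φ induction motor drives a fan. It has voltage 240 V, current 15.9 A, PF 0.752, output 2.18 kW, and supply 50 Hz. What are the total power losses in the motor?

P_in = V·I·cosφ = 240×15.9×0.752 = 2870 W
P_out = 2180 W
Losses = P_in − P_out = 2870 − 2180 = 690 W

690 W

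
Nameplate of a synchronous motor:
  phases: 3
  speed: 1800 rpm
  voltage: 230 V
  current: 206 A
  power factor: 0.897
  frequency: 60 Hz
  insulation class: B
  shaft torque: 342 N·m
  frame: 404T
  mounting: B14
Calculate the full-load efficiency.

ω = 2π × 1800/60 = 188.5 rad/s; P_out = τω = 342 × 188.5 = 64467 W
P_in = √3·V_L·I_L·cosφ = 1.732 × 230 × 206 × 0.897 = 73610 W
η = P_out / P_in = 64467 / 73610 = 0.876 = 87.6%

87.6 %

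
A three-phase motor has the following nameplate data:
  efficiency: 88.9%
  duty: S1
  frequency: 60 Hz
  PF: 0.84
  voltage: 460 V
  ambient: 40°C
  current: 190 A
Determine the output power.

113 kW

P_in = √3·V·I·cosφ = 1.732 × 460 × 190 × 0.84 = 127157 W
P_out = η·P_in = 0.889 × 127157 = 113043 W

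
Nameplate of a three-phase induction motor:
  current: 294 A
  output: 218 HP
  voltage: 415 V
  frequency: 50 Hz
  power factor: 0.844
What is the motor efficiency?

P_out = 218 × 746 = 162628 W
P_in = √3·V_L·I_L·cosφ = 1.732 × 415 × 294 × 0.844 = 178355 W
η = P_out / P_in = 162628 / 178355 = 0.912 = 91.2%

91.2 %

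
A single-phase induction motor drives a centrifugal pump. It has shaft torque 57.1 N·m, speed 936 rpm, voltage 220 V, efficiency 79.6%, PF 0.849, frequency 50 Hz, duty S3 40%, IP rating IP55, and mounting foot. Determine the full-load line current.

ω = 2π×936/60 = 98.02 rad/s; P_out = τω = 57.1 × 98.02 = 5597 W
P_in = P_out / η = 5597 / 0.796 = 7031 W
I = P_in / (V·cosφ) = 7031 / (220 × 0.849) = 37.6 A

37.6 A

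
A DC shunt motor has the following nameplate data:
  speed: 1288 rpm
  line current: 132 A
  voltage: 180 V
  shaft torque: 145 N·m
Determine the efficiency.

ω = 2π × 1288/60 = 134.9 rad/s; P_out = τω = 145 × 134.9 = 19561 W
P_in = V·I = 180 × 132 = 23760 W
η = P_out / P_in = 19561 / 23760 = 0.823 = 82.3%

82.3 %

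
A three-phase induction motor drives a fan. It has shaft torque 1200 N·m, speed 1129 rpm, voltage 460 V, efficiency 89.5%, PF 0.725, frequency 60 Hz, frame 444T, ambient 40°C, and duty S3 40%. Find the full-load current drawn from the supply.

ω = 2π×1129/60 = 118.2 rad/s; P_out = τω = 1200 × 118.2 = 141840 W
P_in = P_out / η = 141840 / 0.895 = 158480 W
I_L = P_in / (√3·V_L·cosφ) = 158480 / (1.732 × 460 × 0.725) = 274 A

274 A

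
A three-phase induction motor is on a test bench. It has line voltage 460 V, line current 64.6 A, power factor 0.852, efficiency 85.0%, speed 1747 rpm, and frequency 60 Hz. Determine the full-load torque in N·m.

P_in = √3·V·I·cosφ = 1.732 × 460 × 64.6 × 0.852 = 43851 W
P_out = η·P_in = 0.85 × 43851 = 37273 W
n = 1747 rpm
ω = 2π×1747/60 = 182.9 rad/s
τ = P_out/ω = 37273/182.9 = 204 N·m

204 N·m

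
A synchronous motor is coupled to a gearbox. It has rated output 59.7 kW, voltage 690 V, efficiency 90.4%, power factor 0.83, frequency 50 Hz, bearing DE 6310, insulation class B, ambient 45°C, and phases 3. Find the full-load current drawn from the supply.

66.6 A

P_out = 59.7 kW = 59700 W
P_in = P_out / η = 59700 / 0.904 = 66040 W
I_L = P_in / (√3·V_L·cosφ) = 66040 / (1.732 × 690 × 0.83) = 66.6 A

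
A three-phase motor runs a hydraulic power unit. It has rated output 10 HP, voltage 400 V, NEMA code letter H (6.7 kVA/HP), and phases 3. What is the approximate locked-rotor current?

96.7 A

S_LR = 6.7 × 10 = 67 kVA
I_LR = S_LR/(√3·V_L) = 67000/(1.732×400) = 96.7 A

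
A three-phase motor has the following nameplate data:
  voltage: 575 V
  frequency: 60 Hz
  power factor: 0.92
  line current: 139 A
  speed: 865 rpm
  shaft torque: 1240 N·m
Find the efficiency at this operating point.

88.2 %

ω = 2π × 865/60 = 90.58 rad/s; P_out = τω = 1240 × 90.58 = 112319 W
P_in = √3·V_L·I_L·cosφ = 1.732 × 575 × 139 × 0.92 = 127356 W
η = P_out / P_in = 112319 / 127356 = 0.882 = 88.2%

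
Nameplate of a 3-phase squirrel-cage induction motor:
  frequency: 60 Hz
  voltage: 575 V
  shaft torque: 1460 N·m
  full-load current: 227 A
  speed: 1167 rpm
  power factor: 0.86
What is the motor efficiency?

91.8 %

ω = 2π × 1167/60 = 122.2 rad/s; P_out = τω = 1460 × 122.2 = 178412 W
P_in = √3·V_L·I_L·cosφ = 1.732 × 575 × 227 × 0.86 = 194420 W
η = P_out / P_in = 178412 / 194420 = 0.918 = 91.8%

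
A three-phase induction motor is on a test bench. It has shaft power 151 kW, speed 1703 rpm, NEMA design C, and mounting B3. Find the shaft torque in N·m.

ω = 2π × 1703/60 = 178.3 rad/s
τ = P/ω = 151000/178.3 = 847 N·m

847 N·m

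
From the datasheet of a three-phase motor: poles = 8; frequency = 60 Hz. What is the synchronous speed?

900 rpm

n_s = 120f/p = 120×60/8 = 900 rpm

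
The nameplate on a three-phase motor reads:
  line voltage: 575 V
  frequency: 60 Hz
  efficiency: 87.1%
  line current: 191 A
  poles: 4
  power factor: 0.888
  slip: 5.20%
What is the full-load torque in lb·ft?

607 lb·ft

P_in = √3·V·I·cosφ = 1.732 × 575 × 191 × 0.888 = 168913 W
P_out = η·P_in = 0.871 × 168913 = 147123 W
n_s = 120×60/4 = 1800 rpm; n = 1800×(1−0.052) = 1706 rpm
ω = 2π×1706/60 = 178.7 rad/s
τ = P_out/ω = 147123/178.7 = 823.3 N·m
In lb·ft: 823.3/1.356 = 607 lb·ft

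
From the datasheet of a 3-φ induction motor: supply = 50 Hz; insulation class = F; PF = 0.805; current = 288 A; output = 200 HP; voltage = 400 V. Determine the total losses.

11400 W

P_in = √3·V·I·cosφ = 1.732×400×288×0.805 = 160619 W
P_out = 200×746 = 149200 W
Losses = P_in − P_out = 160619 − 149200 = 11419 W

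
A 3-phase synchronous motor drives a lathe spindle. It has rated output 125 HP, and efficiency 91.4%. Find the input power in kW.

102 kW

P_out = 125 × 746 = 93250 W
P_in = P_out/η = 93250/0.914 = 102024 W = 102 kW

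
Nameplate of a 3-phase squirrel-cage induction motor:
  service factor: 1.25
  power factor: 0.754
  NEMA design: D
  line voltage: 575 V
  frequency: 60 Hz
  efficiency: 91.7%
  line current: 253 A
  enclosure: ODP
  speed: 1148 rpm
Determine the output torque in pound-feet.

P_in = √3·V·I·cosφ = 1.732 × 575 × 253 × 0.754 = 189980 W
P_out = η·P_in = 0.917 × 189980 = 174212 W
n = 1148 rpm
ω = 2π×1148/60 = 120.2 rad/s
τ = P_out/ω = 174212/120.2 = 1449 N·m
In lb·ft: 1449/1.356 = 1070 lb·ft

1070 lb·ft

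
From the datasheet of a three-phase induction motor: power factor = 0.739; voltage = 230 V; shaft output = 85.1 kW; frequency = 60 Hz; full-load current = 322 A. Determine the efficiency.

89.8 %

P_out = 85.1 kW = 85100 W
P_in = √3·V_L·I_L·cosφ = 1.732 × 230 × 322 × 0.739 = 94793 W
η = P_out / P_in = 85100 / 94793 = 0.898 = 89.8%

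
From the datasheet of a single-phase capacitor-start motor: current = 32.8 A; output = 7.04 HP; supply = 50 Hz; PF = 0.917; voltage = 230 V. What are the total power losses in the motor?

1.67 kW

P_in = V·I·cosφ = 230×32.8×0.917 = 6918 W
P_out = 7.04×746 = 5252 W
Losses = P_in − P_out = 6918 − 5252 = 1666 W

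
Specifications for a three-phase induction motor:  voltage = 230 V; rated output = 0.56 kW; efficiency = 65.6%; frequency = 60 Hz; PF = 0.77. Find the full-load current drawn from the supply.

2.78 A

P_out = 0.56 kW = 560 W
P_in = P_out / η = 560 / 0.656 = 854 W
I_L = P_in / (√3·V_L·cosφ) = 854 / (1.732 × 230 × 0.77) = 2.78 A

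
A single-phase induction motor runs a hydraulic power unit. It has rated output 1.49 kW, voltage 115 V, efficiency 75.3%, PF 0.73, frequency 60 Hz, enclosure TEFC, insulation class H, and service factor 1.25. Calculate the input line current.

P_out = 1.49 kW = 1490 W
P_in = P_out / η = 1490 / 0.753 = 1979 W
I = P_in / (V·cosφ) = 1979 / (115 × 0.73) = 23.6 A

23.6 A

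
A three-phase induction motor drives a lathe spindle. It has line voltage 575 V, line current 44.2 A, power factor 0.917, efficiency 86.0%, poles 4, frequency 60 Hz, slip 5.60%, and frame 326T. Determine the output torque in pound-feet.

P_in = √3·V·I·cosφ = 1.732 × 575 × 44.2 × 0.917 = 40365 W
P_out = η·P_in = 0.86 × 40365 = 34714 W
n_s = 120×60/4 = 1800 rpm; n = 1800×(1−0.056) = 1699 rpm
ω = 2π×1699/60 = 177.9 rad/s
τ = P_out/ω = 34714/177.9 = 195.1 N·m
In lb·ft: 195.1/1.356 = 144 lb·ft

144 lb·ft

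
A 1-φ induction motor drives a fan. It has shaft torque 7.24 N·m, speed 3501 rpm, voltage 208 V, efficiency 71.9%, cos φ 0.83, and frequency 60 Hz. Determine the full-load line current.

ω = 2π×3501/60 = 366.6 rad/s; P_out = τω = 7.24 × 366.6 = 2654 W
P_in = P_out / η = 2654 / 0.719 = 3691 W
I = P_in / (V·cosφ) = 3691 / (208 × 0.83) = 21.4 A

21.4 A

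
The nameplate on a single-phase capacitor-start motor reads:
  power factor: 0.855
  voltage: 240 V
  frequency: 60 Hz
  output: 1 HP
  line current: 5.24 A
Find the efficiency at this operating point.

69.4 %

P_out = 1 × 746 = 746 W
P_in = V·I·cosφ = 240 × 5.24 × 0.855 = 1075 W
η = P_out / P_in = 746 / 1075 = 0.694 = 69.4%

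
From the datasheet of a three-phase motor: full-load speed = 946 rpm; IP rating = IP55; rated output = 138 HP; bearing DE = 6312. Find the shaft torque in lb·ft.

P_out = 138 × 746 = 102948 W
ω = 2π × 946/60 = 99.06 rad/s
τ = P_out/ω = 102948/99.06 = 1039 N·m
In lb·ft: 1039/1.356 = 766 lb·ft

766 lb·ft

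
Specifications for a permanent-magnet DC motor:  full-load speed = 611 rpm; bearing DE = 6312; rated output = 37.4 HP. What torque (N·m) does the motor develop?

P_out = 37.4 × 746 = 27900 W
ω = 2π × 611/60 = 63.98 rad/s
τ = P_out/ω = 27900/63.98 = 436 N·m

436 N·m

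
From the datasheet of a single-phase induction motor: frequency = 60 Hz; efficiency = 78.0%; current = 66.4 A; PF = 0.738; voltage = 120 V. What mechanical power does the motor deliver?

P_in = V·I·cosφ = 120 × 66.4 × 0.738 = 5880 W
P_out = η·P_in = 0.78 × 5880 = 4586 W

4.59 kW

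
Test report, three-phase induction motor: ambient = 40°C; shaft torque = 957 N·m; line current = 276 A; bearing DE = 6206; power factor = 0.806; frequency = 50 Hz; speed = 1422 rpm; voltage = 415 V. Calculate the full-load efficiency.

ω = 2π × 1422/60 = 148.9 rad/s; P_out = τω = 957 × 148.9 = 142497 W
P_in = √3·V_L·I_L·cosφ = 1.732 × 415 × 276 × 0.806 = 159897 W
η = P_out / P_in = 142497 / 159897 = 0.891 = 89.1%

89.1 %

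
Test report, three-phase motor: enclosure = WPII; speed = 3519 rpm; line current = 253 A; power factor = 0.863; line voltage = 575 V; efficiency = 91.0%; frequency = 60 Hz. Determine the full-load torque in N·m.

537 N·m

P_in = √3·V·I·cosφ = 1.732 × 575 × 253 × 0.863 = 217444 W
P_out = η·P_in = 0.91 × 217444 = 197874 W
n = 3519 rpm
ω = 2π×3519/60 = 368.5 rad/s
τ = P_out/ω = 197874/368.5 = 537 N·m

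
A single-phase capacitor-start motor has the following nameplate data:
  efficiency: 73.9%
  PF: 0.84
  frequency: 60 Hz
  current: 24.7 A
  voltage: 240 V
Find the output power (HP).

4.93 HP

P_in = V·I·cosφ = 240 × 24.7 × 0.84 = 4980 W
P_out = η·P_in = 0.739 × 4980 = 3680 W
= 3680/746 = 4.93 HP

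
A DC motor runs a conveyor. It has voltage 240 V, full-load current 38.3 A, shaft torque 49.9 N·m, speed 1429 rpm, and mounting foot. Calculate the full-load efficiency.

81.2 %

ω = 2π × 1429/60 = 149.6 rad/s; P_out = τω = 49.9 × 149.6 = 7465 W
P_in = V·I = 240 × 38.3 = 9192 W
η = P_out / P_in = 7465 / 9192 = 0.812 = 81.2%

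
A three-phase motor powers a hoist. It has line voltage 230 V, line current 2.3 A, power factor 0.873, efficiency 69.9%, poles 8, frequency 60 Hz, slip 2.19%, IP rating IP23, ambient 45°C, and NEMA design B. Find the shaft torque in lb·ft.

4.47 lb·ft

P_in = √3·V·I·cosφ = 1.732 × 230 × 2.3 × 0.873 = 800 W
P_out = η·P_in = 0.699 × 800 = 559 W
n_s = 120×60/8 = 900 rpm; n = 900×(1−0.0219) = 880 rpm
ω = 2π×880/60 = 92.15 rad/s
τ = P_out/ω = 559/92.15 = 6.066 N·m
In lb·ft: 6.066/1.356 = 4.47 lb·ft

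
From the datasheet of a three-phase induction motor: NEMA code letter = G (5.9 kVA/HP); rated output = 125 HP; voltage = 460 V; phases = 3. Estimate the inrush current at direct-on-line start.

S_LR = 5.9 × 125 = 737.5 kVA
I_LR = S_LR/(√3·V_L) = 737500/(1.732×460) = 926 A

926 A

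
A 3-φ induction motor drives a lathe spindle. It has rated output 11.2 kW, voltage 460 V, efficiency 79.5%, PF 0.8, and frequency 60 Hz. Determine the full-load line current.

22.1 A

P_out = 11.2 kW = 11200 W
P_in = P_out / η = 11200 / 0.795 = 14088 W
I_L = P_in / (√3·V_L·cosφ) = 14088 / (1.732 × 460 × 0.8) = 22.1 A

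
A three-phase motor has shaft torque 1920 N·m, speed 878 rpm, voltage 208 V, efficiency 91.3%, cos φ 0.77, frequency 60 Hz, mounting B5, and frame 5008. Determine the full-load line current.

ω = 2π×878/60 = 91.94 rad/s; P_out = τω = 1920 × 91.94 = 176525 W
P_in = P_out / η = 176525 / 0.913 = 193346 W
I_L = P_in / (√3·V_L·cosφ) = 193346 / (1.732 × 208 × 0.77) = 697 A

697 A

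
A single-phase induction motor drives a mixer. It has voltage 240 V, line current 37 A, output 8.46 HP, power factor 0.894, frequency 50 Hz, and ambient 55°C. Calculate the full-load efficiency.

P_out = 8.46 × 746 = 6311 W
P_in = V·I·cosφ = 240 × 37 × 0.894 = 7939 W
η = P_out / P_in = 6311 / 7939 = 0.795 = 79.5%

79.5 %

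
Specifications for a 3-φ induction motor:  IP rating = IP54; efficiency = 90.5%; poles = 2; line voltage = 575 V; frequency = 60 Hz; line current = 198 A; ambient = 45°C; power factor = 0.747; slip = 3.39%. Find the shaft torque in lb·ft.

P_in = √3·V·I·cosφ = 1.732 × 575 × 198 × 0.747 = 147300 W
P_out = η·P_in = 0.905 × 147300 = 133307 W
n_s = 120×60/2 = 3600 rpm; n = 3600×(1−0.0339) = 3478 rpm
ω = 2π×3478/60 = 364.2 rad/s
τ = P_out/ω = 133307/364.2 = 366 N·m
In lb·ft: 366/1.356 = 270 lb·ft

270 lb·ft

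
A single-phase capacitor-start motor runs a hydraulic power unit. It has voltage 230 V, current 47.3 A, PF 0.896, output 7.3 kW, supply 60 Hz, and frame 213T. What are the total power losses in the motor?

P_in = V·I·cosφ = 230×47.3×0.896 = 9748 W
P_out = 7300 W
Losses = P_in − P_out = 9748 − 7300 = 2448 W

2450 W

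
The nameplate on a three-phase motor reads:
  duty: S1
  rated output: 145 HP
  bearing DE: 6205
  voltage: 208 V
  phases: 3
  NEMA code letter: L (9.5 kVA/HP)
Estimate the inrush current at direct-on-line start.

S_LR = 9.5 × 145 = 1377.5 kVA
I_LR = S_LR/(√3·V_L) = 1377500/(1.732×208) = 3820 A

3820 A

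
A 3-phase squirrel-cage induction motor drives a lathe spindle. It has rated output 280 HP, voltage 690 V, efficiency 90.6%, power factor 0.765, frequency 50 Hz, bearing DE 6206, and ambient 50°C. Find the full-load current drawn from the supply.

P_out = 280 × 746 = 208880 W
P_in = P_out / η = 208880 / 0.906 = 230552 W
I_L = P_in / (√3·V_L·cosφ) = 230552 / (1.732 × 690 × 0.765) = 252 A

252 A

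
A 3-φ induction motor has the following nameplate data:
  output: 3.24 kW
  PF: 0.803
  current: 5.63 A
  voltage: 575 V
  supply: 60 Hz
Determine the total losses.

1260 W

P_in = √3·V·I·cosφ = 1.732×575×5.63×0.803 = 4502 W
P_out = 3240 W
Losses = P_in − P_out = 4502 − 3240 = 1262 W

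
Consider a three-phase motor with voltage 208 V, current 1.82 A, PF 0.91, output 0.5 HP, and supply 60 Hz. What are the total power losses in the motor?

P_in = √3·V·I·cosφ = 1.732×208×1.82×0.91 = 597 W
P_out = 0.5×746 = 373 W
Losses = P_in − P_out = 597 − 373 = 224 W

224 W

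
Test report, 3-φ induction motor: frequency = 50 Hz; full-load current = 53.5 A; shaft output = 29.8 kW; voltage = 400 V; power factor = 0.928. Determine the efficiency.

P_out = 29.8 kW = 29800 W
P_in = √3·V_L·I_L·cosφ = 1.732 × 400 × 53.5 × 0.928 = 34396 W
η = P_out / P_in = 29800 / 34396 = 0.866 = 86.6%

86.6 %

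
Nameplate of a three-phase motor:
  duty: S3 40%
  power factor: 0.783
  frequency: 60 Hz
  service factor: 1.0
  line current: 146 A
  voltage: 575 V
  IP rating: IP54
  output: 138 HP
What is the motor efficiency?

P_out = 138 × 746 = 102948 W
P_in = √3·V_L·I_L·cosφ = 1.732 × 575 × 146 × 0.783 = 113849 W
η = P_out / P_in = 102948 / 113849 = 0.904 = 90.4%

90.4 %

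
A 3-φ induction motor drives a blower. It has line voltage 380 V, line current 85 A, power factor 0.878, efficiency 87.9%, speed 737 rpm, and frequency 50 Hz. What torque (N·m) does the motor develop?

P_in = √3·V·I·cosφ = 1.732 × 380 × 85 × 0.878 = 49118 W
P_out = η·P_in = 0.879 × 49118 = 43175 W
n = 737 rpm
ω = 2π×737/60 = 77.18 rad/s
τ = P_out/ω = 43175/77.18 = 559 N·m

559 N·m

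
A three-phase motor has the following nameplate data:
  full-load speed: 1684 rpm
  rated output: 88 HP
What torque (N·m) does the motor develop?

372 N·m

P_out = 88 × 746 = 65648 W
ω = 2π × 1684/60 = 176.3 rad/s
τ = P_out/ω = 65648/176.3 = 372 N·m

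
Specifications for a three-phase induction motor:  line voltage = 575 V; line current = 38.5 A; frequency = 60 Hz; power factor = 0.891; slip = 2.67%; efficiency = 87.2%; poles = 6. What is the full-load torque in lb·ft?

180 lb·ft

P_in = √3·V·I·cosφ = 1.732 × 575 × 38.5 × 0.891 = 34163 W
P_out = η·P_in = 0.872 × 34163 = 29790 W
n_s = 120×60/6 = 1200 rpm; n = 1200×(1−0.0267) = 1168 rpm
ω = 2π×1168/60 = 122.3 rad/s
τ = P_out/ω = 29790/122.3 = 243.6 N·m
In lb·ft: 243.6/1.356 = 180 lb·ft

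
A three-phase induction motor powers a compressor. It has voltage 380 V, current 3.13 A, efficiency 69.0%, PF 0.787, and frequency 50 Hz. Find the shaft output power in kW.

P_in = √3·V·I·cosφ = 1.732 × 380 × 3.13 × 0.787 = 1621 W
P_out = η·P_in = 0.69 × 1621 = 1118 W

1.12 kW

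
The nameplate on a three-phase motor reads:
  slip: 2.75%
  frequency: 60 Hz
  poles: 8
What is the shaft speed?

n_s = 120f/p = 120×60/8 = 900 rpm
n = n_s(1 − s) = 900 × (1 − 0.0275) = 875 rpm

875 rpm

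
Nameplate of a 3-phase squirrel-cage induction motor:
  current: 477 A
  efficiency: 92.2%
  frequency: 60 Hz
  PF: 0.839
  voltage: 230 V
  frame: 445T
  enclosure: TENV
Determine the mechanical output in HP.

P_in = √3·V·I·cosφ = 1.732 × 230 × 477 × 0.839 = 159425 W
P_out = η·P_in = 0.922 × 159425 = 146990 W
= 146990/746 = 197 HP

197 HP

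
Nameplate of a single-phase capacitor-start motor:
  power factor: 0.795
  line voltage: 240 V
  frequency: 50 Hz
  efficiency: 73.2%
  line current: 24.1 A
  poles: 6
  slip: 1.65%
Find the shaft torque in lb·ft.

P_in = V·I·cosφ = 240 × 24.1 × 0.795 = 4598 W
P_out = η·P_in = 0.732 × 4598 = 3366 W
n_s = 120×50/6 = 1000 rpm; n = 1000×(1−0.0165) = 984 rpm
ω = 2π×984/60 = 103 rad/s
τ = P_out/ω = 3366/103 = 32.68 N·m
In lb·ft: 32.68/1.356 = 24.1 lb·ft

24.1 lb·ft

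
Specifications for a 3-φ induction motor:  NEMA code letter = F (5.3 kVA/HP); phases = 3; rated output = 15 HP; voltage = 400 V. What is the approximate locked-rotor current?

S_LR = 5.3 × 15 = 79.5 kVA
I_LR = S_LR/(√3·V_L) = 79500/(1.732×400) = 115 A

115 A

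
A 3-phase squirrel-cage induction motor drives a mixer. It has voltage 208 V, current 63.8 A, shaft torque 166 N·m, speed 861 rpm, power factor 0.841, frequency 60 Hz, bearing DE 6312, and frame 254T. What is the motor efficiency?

ω = 2π × 861/60 = 90.16 rad/s; P_out = τω = 166 × 90.16 = 14967 W
P_in = √3·V_L·I_L·cosφ = 1.732 × 208 × 63.8 × 0.841 = 19330 W
η = P_out / P_in = 14967 / 19330 = 0.774 = 77.4%

77.4 %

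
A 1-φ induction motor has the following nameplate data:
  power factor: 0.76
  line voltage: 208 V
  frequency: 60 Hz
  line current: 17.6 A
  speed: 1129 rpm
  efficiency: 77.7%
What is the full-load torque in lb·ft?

P_in = V·I·cosφ = 208 × 17.6 × 0.76 = 2782 W
P_out = η·P_in = 0.777 × 2782 = 2162 W
n = 1129 rpm
ω = 2π×1129/60 = 118.2 rad/s
τ = P_out/ω = 2162/118.2 = 18.29 N·m
In lb·ft: 18.29/1.356 = 13.5 lb·ft

13.5 lb·ft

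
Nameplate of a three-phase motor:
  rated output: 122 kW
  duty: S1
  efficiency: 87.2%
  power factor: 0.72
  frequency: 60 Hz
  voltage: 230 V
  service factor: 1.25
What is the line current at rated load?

488 A

P_out = 122 kW = 122000 W
P_in = P_out / η = 122000 / 0.872 = 139908 W
I_L = P_in / (√3·V_L·cosφ) = 139908 / (1.732 × 230 × 0.72) = 488 A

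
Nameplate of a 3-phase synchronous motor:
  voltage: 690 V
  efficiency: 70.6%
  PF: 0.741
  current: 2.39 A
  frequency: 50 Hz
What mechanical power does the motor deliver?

P_in = √3·V·I·cosφ = 1.732 × 690 × 2.39 × 0.741 = 2116 W
P_out = η·P_in = 0.706 × 2116 = 1494 W

1.49 kW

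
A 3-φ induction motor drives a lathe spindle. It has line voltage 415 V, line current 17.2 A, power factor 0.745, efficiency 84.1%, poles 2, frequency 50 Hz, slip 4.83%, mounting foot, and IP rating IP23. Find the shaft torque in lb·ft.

P_in = √3·V·I·cosφ = 1.732 × 415 × 17.2 × 0.745 = 9210 W
P_out = η·P_in = 0.841 × 9210 = 7746 W
n_s = 120×50/2 = 3000 rpm; n = 3000×(1−0.0483) = 2855 rpm
ω = 2π×2855/60 = 299 rad/s
τ = P_out/ω = 7746/299 = 25.91 N·m
In lb·ft: 25.91/1.356 = 19.1 lb·ft

19.1 lb·ft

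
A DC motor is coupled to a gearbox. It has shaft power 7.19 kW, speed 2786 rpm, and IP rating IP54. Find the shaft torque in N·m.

ω = 2π × 2786/60 = 291.7 rad/s
τ = P/ω = 7190/291.7 = 24.6 N·m

24.6 N·m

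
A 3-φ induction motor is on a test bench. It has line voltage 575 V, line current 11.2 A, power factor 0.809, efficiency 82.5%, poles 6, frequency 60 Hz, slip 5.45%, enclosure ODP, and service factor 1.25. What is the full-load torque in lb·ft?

46.2 lb·ft

P_in = √3·V·I·cosφ = 1.732 × 575 × 11.2 × 0.809 = 9024 W
P_out = η·P_in = 0.825 × 9024 = 7445 W
n_s = 120×60/6 = 1200 rpm; n = 1200×(1−0.0545) = 1135 rpm
ω = 2π×1135/60 = 118.9 rad/s
τ = P_out/ω = 7445/118.9 = 62.62 N·m
In lb·ft: 62.62/1.356 = 46.2 lb·ft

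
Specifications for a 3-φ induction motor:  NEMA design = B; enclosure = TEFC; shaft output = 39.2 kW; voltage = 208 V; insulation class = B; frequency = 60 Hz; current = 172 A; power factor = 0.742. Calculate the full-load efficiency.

P_out = 39.2 kW = 39200 W
P_in = √3·V_L·I_L·cosφ = 1.732 × 208 × 172 × 0.742 = 45977 W
η = P_out / P_in = 39200 / 45977 = 0.853 = 85.3%

85.3 %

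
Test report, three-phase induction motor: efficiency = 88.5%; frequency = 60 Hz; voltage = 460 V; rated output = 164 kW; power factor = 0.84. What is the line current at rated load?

P_out = 164 kW = 164000 W
P_in = P_out / η = 164000 / 0.885 = 185311 W
I_L = P_in / (√3·V_L·cosφ) = 185311 / (1.732 × 460 × 0.84) = 277 A

277 A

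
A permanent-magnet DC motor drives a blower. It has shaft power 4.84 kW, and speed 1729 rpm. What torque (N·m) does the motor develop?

26.7 N·m

ω = 2π × 1729/60 = 181.1 rad/s
τ = P/ω = 4840/181.1 = 26.7 N·m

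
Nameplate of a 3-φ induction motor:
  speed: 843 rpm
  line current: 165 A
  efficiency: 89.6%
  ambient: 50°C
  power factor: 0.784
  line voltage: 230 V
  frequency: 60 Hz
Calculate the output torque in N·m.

523 N·m

P_in = √3·V·I·cosφ = 1.732 × 230 × 165 × 0.784 = 51532 W
P_out = η·P_in = 0.896 × 51532 = 46173 W
n = 843 rpm
ω = 2π×843/60 = 88.28 rad/s
τ = P_out/ω = 46173/88.28 = 523 N·m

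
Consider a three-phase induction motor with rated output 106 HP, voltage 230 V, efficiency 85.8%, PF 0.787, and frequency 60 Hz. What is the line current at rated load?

294 A

P_out = 106 × 746 = 79076 W
P_in = P_out / η = 79076 / 0.858 = 92163 W
I_L = P_in / (√3·V_L·cosφ) = 92163 / (1.732 × 230 × 0.787) = 294 A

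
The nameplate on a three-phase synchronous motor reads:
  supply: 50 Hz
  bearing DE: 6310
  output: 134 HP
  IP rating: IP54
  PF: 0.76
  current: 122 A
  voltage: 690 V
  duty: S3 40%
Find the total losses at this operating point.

10.8 kW

P_in = √3·V·I·cosφ = 1.732×690×122×0.76 = 110808 W
P_out = 134×746 = 99964 W
Losses = P_in − P_out = 110808 − 99964 = 10844 W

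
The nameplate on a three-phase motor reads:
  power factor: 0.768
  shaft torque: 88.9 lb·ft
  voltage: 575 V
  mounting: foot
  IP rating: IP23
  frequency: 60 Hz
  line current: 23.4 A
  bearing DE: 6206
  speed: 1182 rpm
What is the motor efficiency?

83.4 %

τ = 88.9 lb·ft × 1.356 = 120.5 N·m
ω = 2π × 1182/60 = 123.8 rad/s; P_out = τω = 120.5 × 123.8 = 14918 W
P_in = √3·V_L·I_L·cosφ = 1.732 × 575 × 23.4 × 0.768 = 17898 W
η = P_out / P_in = 14918 / 17898 = 0.834 = 83.4%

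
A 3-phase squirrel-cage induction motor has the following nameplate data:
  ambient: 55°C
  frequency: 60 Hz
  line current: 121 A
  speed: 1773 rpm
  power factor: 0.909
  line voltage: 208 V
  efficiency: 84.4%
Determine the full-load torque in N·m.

180 N·m

P_in = √3·V·I·cosφ = 1.732 × 208 × 121 × 0.909 = 39624 W
P_out = η·P_in = 0.844 × 39624 = 33443 W
n = 1773 rpm
ω = 2π×1773/60 = 185.7 rad/s
τ = P_out/ω = 33443/185.7 = 180 N·m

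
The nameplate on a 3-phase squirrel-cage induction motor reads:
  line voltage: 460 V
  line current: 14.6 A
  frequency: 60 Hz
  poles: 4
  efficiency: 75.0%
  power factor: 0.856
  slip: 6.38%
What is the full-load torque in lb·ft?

P_in = √3·V·I·cosφ = 1.732 × 460 × 14.6 × 0.856 = 9957 W
P_out = η·P_in = 0.75 × 9957 = 7468 W
n_s = 120×60/4 = 1800 rpm; n = 1800×(1−0.0638) = 1685 rpm
ω = 2π×1685/60 = 176.5 rad/s
τ = P_out/ω = 7468/176.5 = 42.31 N·m
In lb·ft: 42.31/1.356 = 31.2 lb·ft

31.2 lb·ft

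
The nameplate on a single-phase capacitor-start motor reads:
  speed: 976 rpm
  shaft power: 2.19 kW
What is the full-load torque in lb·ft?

ω = 2π × 976/60 = 102.2 rad/s
τ = P/ω = 2190/102.2 = 21.43 N·m
In lb·ft: 21.43/1.356 = 15.8 lb·ft

15.8 lb·ft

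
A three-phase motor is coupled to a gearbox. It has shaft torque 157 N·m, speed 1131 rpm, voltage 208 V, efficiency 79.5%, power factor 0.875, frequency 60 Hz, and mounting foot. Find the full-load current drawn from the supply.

74.2 A

ω = 2π×1131/60 = 118.4 rad/s; P_out = τω = 157 × 118.4 = 18589 W
P_in = P_out / η = 18589 / 0.795 = 23382 W
I_L = P_in / (√3·V_L·cosφ) = 23382 / (1.732 × 208 × 0.875) = 74.2 A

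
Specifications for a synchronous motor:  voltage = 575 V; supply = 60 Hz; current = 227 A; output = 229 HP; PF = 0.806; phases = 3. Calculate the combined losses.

11.4 kW

P_in = √3·V·I·cosφ = 1.732×575×227×0.806 = 182212 W
P_out = 229×746 = 170834 W
Losses = P_in − P_out = 182212 − 170834 = 11378 W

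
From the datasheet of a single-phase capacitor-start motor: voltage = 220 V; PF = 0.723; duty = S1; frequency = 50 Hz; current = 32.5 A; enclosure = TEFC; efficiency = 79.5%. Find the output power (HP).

P_in = V·I·cosφ = 220 × 32.5 × 0.723 = 5169 W
P_out = η·P_in = 0.795 × 5169 = 4109 W
= 4109/746 = 5.51 HP

5.51 HP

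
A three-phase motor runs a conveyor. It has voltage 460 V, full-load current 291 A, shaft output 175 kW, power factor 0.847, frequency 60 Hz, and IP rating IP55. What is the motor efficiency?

P_out = 175 kW = 175000 W
P_in = √3·V_L·I_L·cosφ = 1.732 × 460 × 291 × 0.847 = 196373 W
η = P_out / P_in = 175000 / 196373 = 0.891 = 89.1%

89.1 %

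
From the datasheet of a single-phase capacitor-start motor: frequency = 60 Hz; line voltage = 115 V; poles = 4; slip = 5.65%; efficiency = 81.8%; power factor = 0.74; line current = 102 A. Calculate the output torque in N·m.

P_in = V·I·cosφ = 115 × 102 × 0.74 = 8680 W
P_out = η·P_in = 0.818 × 8680 = 7100 W
n_s = 120×60/4 = 1800 rpm; n = 1800×(1−0.0565) = 1698 rpm
ω = 2π×1698/60 = 177.8 rad/s
τ = P_out/ω = 7100/177.8 = 39.9 N·m

39.9 N·m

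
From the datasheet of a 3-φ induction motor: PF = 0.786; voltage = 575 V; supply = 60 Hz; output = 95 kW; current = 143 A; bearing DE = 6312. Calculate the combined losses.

P_in = √3·V·I·cosφ = 1.732×575×143×0.786 = 111937 W
P_out = 95000 W
Losses = P_in − P_out = 111937 − 95000 = 16937 W

16.9 kW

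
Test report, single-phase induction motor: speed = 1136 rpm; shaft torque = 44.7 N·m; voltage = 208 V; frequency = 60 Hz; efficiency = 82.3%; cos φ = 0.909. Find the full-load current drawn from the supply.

34.2 A

ω = 2π×1136/60 = 119 rad/s; P_out = τω = 44.7 × 119 = 5319 W
P_in = P_out / η = 5319 / 0.823 = 6463 W
I = P_in / (V·cosφ) = 6463 / (208 × 0.909) = 34.2 A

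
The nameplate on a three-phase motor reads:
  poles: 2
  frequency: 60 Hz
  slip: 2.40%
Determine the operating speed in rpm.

n_s = 120f/p = 120×60/2 = 3600 rpm
n = n_s(1 − s) = 3600 × (1 − 0.024) = 3514 rpm

3514 rpm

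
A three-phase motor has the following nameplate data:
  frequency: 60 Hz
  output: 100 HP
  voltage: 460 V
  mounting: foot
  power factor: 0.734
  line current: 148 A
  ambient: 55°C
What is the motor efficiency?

86.2 %

P_out = 100 × 746 = 74600 W
P_in = √3·V_L·I_L·cosφ = 1.732 × 460 × 148 × 0.734 = 86549 W
η = P_out / P_in = 74600 / 86549 = 0.862 = 86.2%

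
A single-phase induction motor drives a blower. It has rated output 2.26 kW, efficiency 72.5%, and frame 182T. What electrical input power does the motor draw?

P_out = 2260 W
P_in = P_out/η = 2260/0.725 = 3117 W = 3.12 kW

3.12 kW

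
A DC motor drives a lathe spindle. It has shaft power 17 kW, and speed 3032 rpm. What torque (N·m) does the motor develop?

ω = 2π × 3032/60 = 317.5 rad/s
τ = P/ω = 17000/317.5 = 53.5 N·m

53.5 N·m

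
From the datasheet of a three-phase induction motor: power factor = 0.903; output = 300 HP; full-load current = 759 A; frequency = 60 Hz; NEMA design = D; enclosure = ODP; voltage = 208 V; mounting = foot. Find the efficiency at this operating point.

P_out = 300 × 746 = 223800 W
P_in = √3·V_L·I_L·cosφ = 1.732 × 208 × 759 × 0.903 = 246911 W
η = P_out / P_in = 223800 / 246911 = 0.906 = 90.6%

90.6 %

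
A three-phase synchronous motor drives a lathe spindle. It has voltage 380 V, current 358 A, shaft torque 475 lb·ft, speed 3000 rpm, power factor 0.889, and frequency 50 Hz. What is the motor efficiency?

96.6 %

τ = 475 lb·ft × 1.356 = 644.1 N·m
ω = 2π × 3000/60 = 314.2 rad/s; P_out = τω = 644.1 × 314.2 = 202376 W
P_in = √3·V_L·I_L·cosφ = 1.732 × 380 × 358 × 0.889 = 209467 W
η = P_out / P_in = 202376 / 209467 = 0.966 = 96.6%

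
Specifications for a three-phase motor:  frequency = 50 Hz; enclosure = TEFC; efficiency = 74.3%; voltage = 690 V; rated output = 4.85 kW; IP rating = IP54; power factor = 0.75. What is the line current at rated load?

P_out = 4.85 kW = 4850 W
P_in = P_out / η = 4850 / 0.743 = 6528 W
I_L = P_in / (√3·V_L·cosφ) = 6528 / (1.732 × 690 × 0.75) = 7.28 A

7.28 A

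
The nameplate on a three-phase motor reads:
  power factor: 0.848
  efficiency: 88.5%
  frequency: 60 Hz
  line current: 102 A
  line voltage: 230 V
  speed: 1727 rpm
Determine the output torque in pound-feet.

P_in = √3·V·I·cosφ = 1.732 × 230 × 102 × 0.848 = 34457 W
P_out = η·P_in = 0.885 × 34457 = 30494 W
n = 1727 rpm
ω = 2π×1727/60 = 180.9 rad/s
τ = P_out/ω = 30494/180.9 = 168.6 N·m
In lb·ft: 168.6/1.356 = 124 lb·ft

124 lb·ft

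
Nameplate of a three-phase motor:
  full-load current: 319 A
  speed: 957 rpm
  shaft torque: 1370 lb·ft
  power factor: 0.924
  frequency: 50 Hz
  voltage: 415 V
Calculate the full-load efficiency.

87.9 %

τ = 1370 lb·ft × 1.356 = 1858 N·m
ω = 2π × 957/60 = 100.2 rad/s; P_out = τω = 1858 × 100.2 = 186172 W
P_in = √3·V_L·I_L·cosφ = 1.732 × 415 × 319 × 0.924 = 211865 W
η = P_out / P_in = 186172 / 211865 = 0.879 = 87.9%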